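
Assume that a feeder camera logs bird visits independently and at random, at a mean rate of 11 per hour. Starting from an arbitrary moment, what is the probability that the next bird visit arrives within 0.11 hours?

0.7018

Inter-arrival times are exponential with rate λ = 11 per hour.
P(T ≤ 0.11) = 1 − e^(−λt) = 1 − e^(−11 × 0.11) = 1 − e^(−1.21) ≈ 0.7018.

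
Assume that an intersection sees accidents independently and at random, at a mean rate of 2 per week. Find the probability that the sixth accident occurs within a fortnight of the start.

Over the interval, μ = 2 × 2 = 4 (a fortnight = 2 weeks).
The sixth arrival falls in the interval iff at least 6 events occur there: P(S_6 ≤ t) = P(N ≥ 6) = 1 − P(N ≤ 5) ≈ 0.2149.

0.2149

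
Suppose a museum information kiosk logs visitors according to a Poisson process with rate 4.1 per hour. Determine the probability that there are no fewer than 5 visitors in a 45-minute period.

0.1975

Over the interval, μ = 4.1 × 0.75 = 3.075 (a 45-minute period = 0.75 hours).
P(N ≥ 5) = 1 − P(N ≤ 4) = 1 − Σ_{j=0}^{4} e^(−μ) μ^j/j! ≈ 0.1975.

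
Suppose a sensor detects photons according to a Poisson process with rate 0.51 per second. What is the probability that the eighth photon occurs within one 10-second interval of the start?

0.1440

Over the interval, μ = 0.51 × 10 = 5.1 (a 10-second interval = 10 seconds).
The eighth arrival falls in the interval iff at least 8 events occur there: P(S_8 ≤ t) = P(N ≥ 8) = 1 − P(N ≤ 7) ≈ 0.1440.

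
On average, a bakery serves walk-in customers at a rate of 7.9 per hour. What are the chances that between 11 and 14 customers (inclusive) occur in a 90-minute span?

Over the interval, μ = 7.9 × 1.5 = 11.85 (a 90-minute span = 1.5 hours).
P(11 ≤ N ≤ 14) = Σ_{j=11}^{14} e^(−11.85) · 11.85^j/j! ≈ 0.4223.

0.4223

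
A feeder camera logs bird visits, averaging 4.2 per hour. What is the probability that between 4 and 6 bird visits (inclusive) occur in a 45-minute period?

Over the interval, μ = 4.2 × 0.75 = 3.15 (a 45-minute period = 0.75 hours).
P(4 ≤ N ≤ 6) = Σ_{j=4}^{6} e^(−3.15) · 3.15^j/j! ≈ 0.3447.

0.3447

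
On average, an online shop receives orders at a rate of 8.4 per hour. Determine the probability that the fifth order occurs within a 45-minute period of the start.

Over the interval, μ = 8.4 × 0.75 = 6.3 (a 45-minute period = 0.75 hours).
The fifth arrival falls in the interval iff at least 5 events occur there: P(S_5 ≤ t) = P(N ≥ 5) = 1 − P(N ≤ 4) ≈ 0.7531.

0.7531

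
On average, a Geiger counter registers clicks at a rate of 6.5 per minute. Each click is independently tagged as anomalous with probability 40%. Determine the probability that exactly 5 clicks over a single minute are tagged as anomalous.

0.0735

Thinning: the clicks that are tagged as anomalous themselves form a Poisson process with rate 0.4 × 6.5 = 2.6 per minute.
So μ = 2.6.
P(N = 5) = e^(−2.6) · 2.6^5/5! ≈ 0.0735.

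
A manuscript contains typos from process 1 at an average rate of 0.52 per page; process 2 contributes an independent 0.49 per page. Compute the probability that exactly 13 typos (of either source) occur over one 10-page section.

Independent Poisson processes superpose: combined rate λ = 0.52 + 0.49 = 1.01 per page.
Over the interval, μ = 1.01 × 10 = 10.1 (a 10-page section = 10 pages).
P(N = 13) = e^(−10.1) · 10.1^13/13! ≈ 0.0751.

0.0751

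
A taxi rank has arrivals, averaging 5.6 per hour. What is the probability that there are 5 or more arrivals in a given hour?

0.6578

With mean μ = 5.6 per hour,
P(N ≥ 5) = 1 − P(N ≤ 4) = 1 − Σ_{j=0}^{4} e^(−μ) μ^j/j! ≈ 0.6578.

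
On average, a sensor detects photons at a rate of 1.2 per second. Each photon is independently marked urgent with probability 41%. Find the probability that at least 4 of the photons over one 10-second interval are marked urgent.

0.7236

Thinning: the photons that are marked urgent themselves form a Poisson process with rate 0.41 × 1.2 = 0.492 per second.
Over the interval, μ = 0.492 × 10 = 4.92 (a 10-second interval = 10 seconds).
P(N ≥ 4) = 1 − P(N ≤ 3) ≈ 0.7236.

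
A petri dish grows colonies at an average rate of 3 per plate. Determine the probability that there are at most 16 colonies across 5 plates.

Over the interval, μ = 3 × 5 = 15 (5 plates).
P(N ≤ 16) = Σ_{j=0}^{16} e^(−μ) μ^j/j! ≈ 0.6641.

0.6641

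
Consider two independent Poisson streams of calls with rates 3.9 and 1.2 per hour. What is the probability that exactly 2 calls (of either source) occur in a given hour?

0.0793

Independent Poisson processes superpose: combined rate λ = 3.9 + 1.2 = 5.1 per hour.
So μ = 5.1.
P(N = 2) = e^(−5.1) · 5.1^2/2! ≈ 0.0793.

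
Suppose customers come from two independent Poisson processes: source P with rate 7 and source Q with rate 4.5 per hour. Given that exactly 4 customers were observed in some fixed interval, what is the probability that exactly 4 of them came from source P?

Given the total, each event is independently from source P with probability p = λ_P/(λ_P+λ_Q) = 7/11.5 ≈ 0.6087.
So K ~ Binomial(4, 7/11.5): P(K = 4) = C(4,4) · (7/11.5)^4 · (4.5/11.5)^0 ≈ 0.1373.

0.1373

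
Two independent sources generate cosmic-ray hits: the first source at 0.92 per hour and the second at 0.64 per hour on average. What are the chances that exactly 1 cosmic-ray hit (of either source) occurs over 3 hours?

Independent Poisson processes superpose: combined rate λ = 0.92 + 0.64 = 1.56 per hour.
Over the interval, μ = 1.56 × 3 = 4.68 (3 hours).
P(N = 1) = e^(−4.68) · 4.68^1/1! ≈ 0.0434.

0.0434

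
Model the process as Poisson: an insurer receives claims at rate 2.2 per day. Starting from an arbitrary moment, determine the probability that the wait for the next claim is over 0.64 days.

0.2446

The wait for the next event is exponential with rate λ = 2.2 per day.
P(T > 0.64) = e^(−λt) = e^(−2.2 × 0.64) = e^(−1.408) ≈ 0.2446.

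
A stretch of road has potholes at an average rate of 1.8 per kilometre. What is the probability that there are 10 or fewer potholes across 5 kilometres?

Over the interval, μ = 1.8 × 5 = 9 (5 kilometres).
P(N ≤ 10) = Σ_{j=0}^{10} e^(−μ) μ^j/j! ≈ 0.7060.

0.7060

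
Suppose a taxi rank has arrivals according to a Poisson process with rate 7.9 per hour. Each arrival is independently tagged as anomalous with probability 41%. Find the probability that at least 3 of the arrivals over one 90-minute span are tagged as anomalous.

0.8629

Thinning: the arrivals that are tagged as anomalous themselves form a Poisson process with rate 0.41 × 7.9 = 3.239 per hour.
Over the interval, μ = 3.239 × 1.5 = 4.8585 (a 90-minute span = 1.5 hours).
P(N ≥ 3) = 1 − P(N ≤ 2) ≈ 0.8629.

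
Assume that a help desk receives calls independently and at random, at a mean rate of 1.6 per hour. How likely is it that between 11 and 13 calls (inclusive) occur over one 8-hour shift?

Over the interval, μ = 1.6 × 8 = 12.8 (an 8-hour shift = 8 hours).
P(11 ≤ N ≤ 13) = Σ_{j=11}^{13} e^(−12.8) · 12.8^j/j! ≈ 0.3258.

0.3258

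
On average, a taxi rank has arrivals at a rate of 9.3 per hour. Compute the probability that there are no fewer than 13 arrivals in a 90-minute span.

0.6366

Over the interval, μ = 9.3 × 1.5 = 13.95 (a 90-minute span = 1.5 hours).
P(N ≥ 13) = 1 − P(N ≤ 12) = 1 − Σ_{j=0}^{12} e^(−μ) μ^j/j! ≈ 0.6366.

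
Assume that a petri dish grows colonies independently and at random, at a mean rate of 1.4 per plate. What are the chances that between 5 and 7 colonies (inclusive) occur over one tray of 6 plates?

0.3197

Over the interval, μ = 1.4 × 6 = 8.4 (a tray of 6 plates = 6 plates).
P(5 ≤ N ≤ 7) = Σ_{j=5}^{7} e^(−8.4) · 8.4^j/j! ≈ 0.3197.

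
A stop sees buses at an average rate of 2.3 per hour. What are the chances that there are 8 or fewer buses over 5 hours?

0.1906

Over the interval, μ = 2.3 × 5 = 11.5 (5 hours).
P(N ≤ 8) = Σ_{j=0}^{8} e^(−μ) μ^j/j! ≈ 0.1906.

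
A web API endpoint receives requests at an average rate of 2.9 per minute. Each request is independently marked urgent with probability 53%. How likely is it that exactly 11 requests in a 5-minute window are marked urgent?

0.0636

Thinning: the requests that are marked urgent themselves form a Poisson process with rate 0.53 × 2.9 = 1.537 per minute.
Over the interval, μ = 1.537 × 5 = 7.685 (a 5-minute window = 5 minutes).
P(N = 11) = e^(−7.685) · 7.685^11/11! ≈ 0.0636.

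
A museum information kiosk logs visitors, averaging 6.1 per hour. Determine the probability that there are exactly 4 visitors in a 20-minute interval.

0.0932

Over the interval, μ = 6.1 × 1/3 ≈ 2.03333 (a 20-minute interval = 1/3 hours).
P(N = 4) = e^(−μ) μ^4/4! = e^(−2.03333) · 2.03333^4/24 ≈ 0.0932.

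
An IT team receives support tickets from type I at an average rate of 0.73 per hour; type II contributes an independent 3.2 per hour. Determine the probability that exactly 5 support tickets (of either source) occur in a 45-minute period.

0.0973

Independent Poisson processes superpose: combined rate λ = 0.73 + 3.2 = 3.93 per hour.
Over the interval, μ = 3.93 × 0.75 = 2.9475 (a 45-minute period = 0.75 hours).
P(N = 5) = e^(−2.9475) · 2.9475^5/5! ≈ 0.0973.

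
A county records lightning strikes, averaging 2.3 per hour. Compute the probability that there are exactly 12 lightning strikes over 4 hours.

Over the interval, μ = 2.3 × 4 = 9.2 (4 hours).
P(N = 12) = e^(−μ) μ^12/12! = e^(−9.2) · 9.2^12/479001600 ≈ 0.0776.

0.0776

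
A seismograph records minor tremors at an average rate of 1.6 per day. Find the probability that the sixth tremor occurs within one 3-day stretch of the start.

Over the interval, μ = 1.6 × 3 = 4.8 (a 3-day stretch = 3 days).
The sixth arrival falls in the interval iff at least 6 events occur there: P(S_6 ≤ t) = P(N ≥ 6) = 1 − P(N ≤ 5) ≈ 0.3490.

0.3490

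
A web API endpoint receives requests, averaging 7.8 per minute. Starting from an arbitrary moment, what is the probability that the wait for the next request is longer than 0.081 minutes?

The wait for the next event is exponential with rate λ = 7.8 per minute.
P(T > 0.081) = e^(−λt) = e^(−7.8 × 0.081) = e^(−0.6318) ≈ 0.5316.

0.5316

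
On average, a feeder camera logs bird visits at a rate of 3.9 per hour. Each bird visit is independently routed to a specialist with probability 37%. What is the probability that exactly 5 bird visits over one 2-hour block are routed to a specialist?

Thinning: the bird visits that are routed to a specialist themselves form a Poisson process with rate 0.37 × 3.9 = 1.443 per hour.
Over the interval, μ = 1.443 × 2 = 2.886 (a 2-hour block = 2 hours).
P(N = 5) = e^(−2.886) · 2.886^5/5! ≈ 0.0931.

0.0931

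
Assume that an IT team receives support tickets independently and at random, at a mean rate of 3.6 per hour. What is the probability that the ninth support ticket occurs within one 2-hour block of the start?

Over the interval, μ = 3.6 × 2 = 7.2 (a 2-hour block = 2 hours).
The ninth arrival falls in the interval iff at least 9 events occur there: P(S_9 ≤ t) = P(N ≥ 9) = 1 − P(N ≤ 8) ≈ 0.2973.

0.2973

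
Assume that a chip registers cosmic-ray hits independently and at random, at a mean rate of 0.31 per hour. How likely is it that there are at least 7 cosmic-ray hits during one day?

Over the interval, μ = 0.31 × 24 = 7.44 (a day = 24 hours).
P(N ≥ 7) = 1 − P(N ≤ 6) = 1 − Σ_{j=0}^{6} e^(−μ) μ^j/j! ≈ 0.6136.

0.6136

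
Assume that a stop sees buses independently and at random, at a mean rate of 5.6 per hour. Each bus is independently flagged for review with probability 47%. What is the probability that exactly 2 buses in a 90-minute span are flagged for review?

Thinning: the buses that are flagged for review themselves form a Poisson process with rate 0.47 × 5.6 = 2.632 per hour.
Over the interval, μ = 2.632 × 1.5 = 3.948 (a 90-minute span = 1.5 hours).
P(N = 2) = e^(−3.948) · 3.948^2/2! ≈ 0.1504.

0.1504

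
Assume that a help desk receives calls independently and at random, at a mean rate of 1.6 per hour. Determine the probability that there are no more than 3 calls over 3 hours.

0.2942

Over the interval, μ = 1.6 × 3 = 4.8 (3 hours).
P(N ≤ 3) = Σ_{j=0}^{3} e^(−μ) μ^j/j! ≈ 0.2942.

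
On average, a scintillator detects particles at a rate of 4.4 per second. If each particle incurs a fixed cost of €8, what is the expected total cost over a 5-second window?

E[N] = 4.4 × 5 = 22 (a 5-second window = 5 seconds); E[cost] = 22 × €8 = €176.

€176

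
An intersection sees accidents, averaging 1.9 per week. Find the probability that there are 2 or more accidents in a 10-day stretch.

Over the interval, μ = 1.9 × 10/7 ≈ 2.71429 (a 10-day stretch = 10/7 weeks).
P(N ≥ 2) = 1 − P(N ≤ 1) = 1 − Σ_{j=0}^{1} e^(−μ) μ^j/j! ≈ 0.7539.

0.7539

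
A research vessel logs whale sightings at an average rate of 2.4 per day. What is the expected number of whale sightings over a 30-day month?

E[N] = λt = 2.4 × 30 = 72 (a 30-day month = 30 days).

72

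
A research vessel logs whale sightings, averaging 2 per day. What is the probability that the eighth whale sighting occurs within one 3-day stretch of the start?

Over the interval, μ = 2 × 3 = 6 (a 3-day stretch = 3 days).
The eighth arrival falls in the interval iff at least 8 events occur there: P(S_8 ≤ t) = P(N ≥ 8) = 1 − P(N ≤ 7) ≈ 0.2560.

0.2560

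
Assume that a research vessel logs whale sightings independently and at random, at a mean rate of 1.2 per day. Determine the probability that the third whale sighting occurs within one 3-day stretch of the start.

0.6973

Over the interval, μ = 1.2 × 3 = 3.6 (a 3-day stretch = 3 days).
The third arrival falls in the interval iff at least 3 events occur there: P(S_3 ≤ t) = P(N ≥ 3) = 1 − P(N ≤ 2) ≈ 0.6973.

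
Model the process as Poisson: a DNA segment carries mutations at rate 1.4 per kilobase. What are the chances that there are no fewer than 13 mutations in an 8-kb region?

Over the interval, μ = 1.4 × 8 = 11.2 (an 8-kb region = 8 kilobases).
P(N ≥ 13) = 1 − P(N ≤ 12) = 1 − Σ_{j=0}^{12} e^(−μ) μ^j/j! ≈ 0.3334.

0.3334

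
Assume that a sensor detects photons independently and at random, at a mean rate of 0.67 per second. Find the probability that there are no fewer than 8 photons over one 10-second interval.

0.3567

Over the interval, μ = 0.67 × 10 = 6.7 (a 10-second interval = 10 seconds).
P(N ≥ 8) = 1 − P(N ≤ 7) = 1 − Σ_{j=0}^{7} e^(−μ) μ^j/j! ≈ 0.3567.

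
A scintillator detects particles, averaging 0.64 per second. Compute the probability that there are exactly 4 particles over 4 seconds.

Over the interval, μ = 0.64 × 4 = 2.56 (4 seconds).
P(N = 4) = e^(−μ) μ^4/4! = e^(−2.56) · 2.56^4/24 ≈ 0.1383.

0.1383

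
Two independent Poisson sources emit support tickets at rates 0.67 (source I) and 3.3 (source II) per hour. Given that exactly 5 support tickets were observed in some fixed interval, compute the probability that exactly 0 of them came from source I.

Given the total, each event is independently from source I with probability p = λ_I/(λ_I+λ_II) = 0.67/3.97 ≈ 0.1688.
So K ~ Binomial(5, 0.67/3.97): P(K = 0) = C(5,0) · (0.67/3.97)^0 · (3.3/3.97)^5 ≈ 0.3968.

0.3968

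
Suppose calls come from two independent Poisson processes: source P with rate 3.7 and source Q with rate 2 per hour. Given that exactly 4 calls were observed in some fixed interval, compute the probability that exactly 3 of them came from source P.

0.3839

Given the total, each event is independently from source P with probability p = λ_P/(λ_P+λ_Q) = 3.7/5.7 ≈ 0.6491.
So K ~ Binomial(4, 3.7/5.7): P(K = 3) = C(4,3) · (3.7/5.7)^3 · (2/5.7)^1 ≈ 0.3839.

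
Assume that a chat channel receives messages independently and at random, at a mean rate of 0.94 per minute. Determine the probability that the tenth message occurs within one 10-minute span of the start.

0.4651

Over the interval, μ = 0.94 × 10 = 9.4 (a 10-minute span = 10 minutes).
The tenth arrival falls in the interval iff at least 10 events occur there: P(S_10 ≤ t) = P(N ≥ 10) = 1 − P(N ≤ 9) ≈ 0.4651.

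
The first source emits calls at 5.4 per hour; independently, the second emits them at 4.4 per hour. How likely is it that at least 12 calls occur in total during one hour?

Independent Poisson processes superpose: combined rate λ = 5.4 + 4.4 = 9.8 per hour.
So μ = 9.8.
P(N ≥ 12) = 1 − P(N ≤ 11) ≈ 0.2807.

0.2807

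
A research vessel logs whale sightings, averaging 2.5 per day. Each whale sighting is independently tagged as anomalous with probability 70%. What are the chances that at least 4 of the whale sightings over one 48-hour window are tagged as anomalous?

Thinning: the whale sightings that are tagged as anomalous themselves form a Poisson process with rate 0.7 × 2.5 = 1.75 per day.
Over the interval, μ = 1.75 × 2 = 3.5 (a 48-hour window = 2 days).
P(N ≥ 4) = 1 − P(N ≤ 3) ≈ 0.4634.

0.4634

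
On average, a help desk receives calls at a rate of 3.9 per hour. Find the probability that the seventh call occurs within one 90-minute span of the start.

0.3696

Over the interval, μ = 3.9 × 1.5 = 5.85 (a 90-minute span = 1.5 hours).
The seventh arrival falls in the interval iff at least 7 events occur there: P(S_7 ≤ t) = P(N ≥ 7) = 1 − P(N ≤ 6) ≈ 0.3696.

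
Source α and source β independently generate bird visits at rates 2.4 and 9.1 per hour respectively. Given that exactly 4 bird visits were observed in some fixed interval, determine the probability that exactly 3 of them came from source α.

0.0288

Given the total, each event is independently from source α with probability p = λ_α/(λ_α+λ_β) = 2.4/11.5 ≈ 0.2087.
So K ~ Binomial(4, 2.4/11.5): P(K = 3) = C(4,3) · (2.4/11.5)^3 · (9.1/11.5)^1 ≈ 0.0288.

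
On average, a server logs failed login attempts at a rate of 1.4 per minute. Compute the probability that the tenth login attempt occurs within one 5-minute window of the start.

0.1695

Over the interval, μ = 1.4 × 5 = 7 (a 5-minute window = 5 minutes).
The tenth arrival falls in the interval iff at least 10 events occur there: P(S_10 ≤ t) = P(N ≥ 10) = 1 − P(N ≤ 9) ≈ 0.1695.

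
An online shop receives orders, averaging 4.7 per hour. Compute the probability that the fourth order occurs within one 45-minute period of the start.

Over the interval, μ = 4.7 × 0.75 = 3.525 (a 45-minute period = 0.75 hours).
The fourth arrival falls in the interval iff at least 4 events occur there: P(S_4 ≤ t) = P(N ≥ 4) = 1 − P(N ≤ 3) ≈ 0.4688.

0.4688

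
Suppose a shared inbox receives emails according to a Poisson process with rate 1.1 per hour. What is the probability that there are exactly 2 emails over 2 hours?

Over the interval, μ = 1.1 × 2 = 2.2 (2 hours).
P(N = 2) = e^(−μ) μ^2/2! = e^(−2.2) · 2.2^2/2 ≈ 0.2681.

0.2681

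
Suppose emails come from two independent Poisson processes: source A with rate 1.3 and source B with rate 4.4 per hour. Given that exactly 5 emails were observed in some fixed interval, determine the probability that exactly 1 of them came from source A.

Given the total, each event is independently from source A with probability p = λ_A/(λ_A+λ_B) = 1.3/5.7 ≈ 0.2281.
So K ~ Binomial(5, 1.3/5.7): P(K = 1) = C(5,1) · (1.3/5.7)^1 · (4.4/5.7)^4 ≈ 0.4049.

0.4049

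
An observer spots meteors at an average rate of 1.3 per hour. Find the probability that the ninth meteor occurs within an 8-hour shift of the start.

0.7104

Over the interval, μ = 1.3 × 8 = 10.4 (an 8-hour shift = 8 hours).
The ninth arrival falls in the interval iff at least 9 events occur there: P(S_9 ≤ t) = P(N ≥ 9) = 1 − P(N ≤ 8) ≈ 0.7104.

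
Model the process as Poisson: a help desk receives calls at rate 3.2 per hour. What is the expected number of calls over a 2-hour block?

E[N] = λt = 3.2 × 2 = 6.4 (a 2-hour block = 2 hours).

6.4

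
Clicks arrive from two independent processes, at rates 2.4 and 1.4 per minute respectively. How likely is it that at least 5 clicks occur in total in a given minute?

Independent Poisson processes superpose: combined rate λ = 2.4 + 1.4 = 3.8 per minute.
So μ = 3.8.
P(N ≥ 5) = 1 − P(N ≤ 4) ≈ 0.3322.

0.3322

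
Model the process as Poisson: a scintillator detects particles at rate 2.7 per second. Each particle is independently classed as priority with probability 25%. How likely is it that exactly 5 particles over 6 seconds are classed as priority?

Thinning: the particles that are classed as priority themselves form a Poisson process with rate 0.25 × 2.7 = 0.675 per second.
Over the interval, μ = 0.675 × 6 = 4.05 (6 seconds).
P(N = 5) = e^(−4.05) · 4.05^5/5! ≈ 0.1582.

0.1582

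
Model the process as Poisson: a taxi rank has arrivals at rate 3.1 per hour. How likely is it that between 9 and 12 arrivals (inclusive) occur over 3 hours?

Over the interval, μ = 3.1 × 3 = 9.3 (3 hours).
P(9 ≤ N ≤ 12) = Σ_{j=9}^{12} e^(−9.3) · 9.3^j/j! ≈ 0.4360.

0.4360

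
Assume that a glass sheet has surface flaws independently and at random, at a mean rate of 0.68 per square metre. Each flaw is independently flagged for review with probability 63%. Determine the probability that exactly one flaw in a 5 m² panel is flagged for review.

0.2515

Thinning: the flaws that are flagged for review themselves form a Poisson process with rate 0.63 × 0.68 = 0.4284 per square metre.
Over the interval, μ = 0.4284 × 5 = 2.142 (a 5 m² panel = 5 square metres).
P(N = 1) = e^(−2.142) · 2.142^1/1! ≈ 0.2515.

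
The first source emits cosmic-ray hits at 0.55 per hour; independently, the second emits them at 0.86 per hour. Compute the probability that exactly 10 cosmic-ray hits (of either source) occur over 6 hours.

0.1096

Independent Poisson processes superpose: combined rate λ = 0.55 + 0.86 = 1.41 per hour.
Over the interval, μ = 1.41 × 6 = 8.46 (6 hours).
P(N = 10) = e^(−8.46) · 8.46^10/10! ≈ 0.1096.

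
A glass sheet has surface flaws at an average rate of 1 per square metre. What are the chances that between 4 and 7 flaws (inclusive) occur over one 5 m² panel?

0.6016

Over the interval, μ = 1 × 5 = 5 (a 5 m² panel = 5 square metres).
P(4 ≤ N ≤ 7) = Σ_{j=4}^{7} e^(−5) · 5^j/j! ≈ 0.6016.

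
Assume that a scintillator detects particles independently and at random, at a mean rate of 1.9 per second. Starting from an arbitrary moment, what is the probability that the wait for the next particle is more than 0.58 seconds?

0.3322

The wait for the next event is exponential with rate λ = 1.9 per second.
P(T > 0.58) = e^(−λt) = e^(−1.9 × 0.58) = e^(−1.102) ≈ 0.3322.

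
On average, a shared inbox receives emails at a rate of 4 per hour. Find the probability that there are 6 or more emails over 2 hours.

0.8088

Over the interval, μ = 4 × 2 = 8 (2 hours).
P(N ≥ 6) = 1 − P(N ≤ 5) = 1 − Σ_{j=0}^{5} e^(−μ) μ^j/j! ≈ 0.8088.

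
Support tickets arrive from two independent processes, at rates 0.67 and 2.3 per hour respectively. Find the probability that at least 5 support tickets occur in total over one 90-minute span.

0.4593

Independent Poisson processes superpose: combined rate λ = 0.67 + 2.3 = 2.97 per hour.
Over the interval, μ = 2.97 × 1.5 = 4.455 (a 90-minute span = 1.5 hours).
P(N ≥ 5) = 1 − P(N ≤ 4) ≈ 0.4593.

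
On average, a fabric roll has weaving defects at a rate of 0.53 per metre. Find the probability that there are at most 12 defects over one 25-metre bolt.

0.4359

Over the interval, μ = 0.53 × 25 = 13.25 (a 25-metre bolt = 25 metres).
P(N ≤ 12) = Σ_{j=0}^{12} e^(−μ) μ^j/j! ≈ 0.4359.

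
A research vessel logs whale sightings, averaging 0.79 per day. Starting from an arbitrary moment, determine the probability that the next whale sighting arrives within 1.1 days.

0.5806

Inter-arrival times are exponential with rate λ = 0.79 per day.
P(T ≤ 1.1) = 1 − e^(−λt) = 1 − e^(−0.79 × 1.1) = 1 − e^(−0.869) ≈ 0.5806.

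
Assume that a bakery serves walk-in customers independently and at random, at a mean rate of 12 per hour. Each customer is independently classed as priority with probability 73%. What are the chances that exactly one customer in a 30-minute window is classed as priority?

0.0549

Thinning: the customers that are classed as priority themselves form a Poisson process with rate 0.73 × 12 = 8.76 per hour.
Over the interval, μ = 8.76 × 0.5 = 4.38 (a 30-minute window = 0.5 hours).
P(N = 1) = e^(−4.38) · 4.38^1/1! ≈ 0.0549.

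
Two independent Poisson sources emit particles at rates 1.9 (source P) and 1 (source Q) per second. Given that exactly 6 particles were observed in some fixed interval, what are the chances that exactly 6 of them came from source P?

Given the total, each event is independently from source P with probability p = λ_P/(λ_P+λ_Q) = 1.9/2.9 ≈ 0.6552.
So K ~ Binomial(6, 1.9/2.9): P(K = 6) = C(6,6) · (1.9/2.9)^6 · (1/2.9)^0 ≈ 0.0791.

0.0791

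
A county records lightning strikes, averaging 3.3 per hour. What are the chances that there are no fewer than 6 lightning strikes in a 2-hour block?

0.6453

Over the interval, μ = 3.3 × 2 = 6.6 (a 2-hour block = 2 hours).
P(N ≥ 6) = 1 − P(N ≤ 5) = 1 − Σ_{j=0}^{5} e^(−μ) μ^j/j! ≈ 0.6453.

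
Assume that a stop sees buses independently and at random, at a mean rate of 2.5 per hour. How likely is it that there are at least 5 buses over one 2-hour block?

0.5595

Over the interval, μ = 2.5 × 2 = 5 (a 2-hour block = 2 hours).
P(N ≥ 5) = 1 − P(N ≤ 4) = 1 − Σ_{j=0}^{4} e^(−μ) μ^j/j! ≈ 0.5595.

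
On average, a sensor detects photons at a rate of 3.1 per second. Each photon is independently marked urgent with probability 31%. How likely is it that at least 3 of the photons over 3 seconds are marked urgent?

Thinning: the photons that are marked urgent themselves form a Poisson process with rate 0.31 × 3.1 = 0.961 per second.
Over the interval, μ = 0.961 × 3 = 2.883 (3 seconds).
P(N ≥ 3) = 1 − P(N ≤ 2) ≈ 0.5501.

0.5501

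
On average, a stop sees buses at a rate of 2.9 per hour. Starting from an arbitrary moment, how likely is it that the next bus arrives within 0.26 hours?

Inter-arrival times are exponential with rate λ = 2.9 per hour.
P(T ≤ 0.26) = 1 − e^(−λt) = 1 − e^(−2.9 × 0.26) = 1 − e^(−0.754) ≈ 0.5295.

0.5295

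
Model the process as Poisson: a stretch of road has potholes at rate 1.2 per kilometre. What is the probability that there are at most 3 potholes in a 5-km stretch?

Over the interval, μ = 1.2 × 5 = 6 (a 5-km stretch = 5 kilometres).
P(N ≤ 3) = Σ_{j=0}^{3} e^(−μ) μ^j/j! ≈ 0.1512.

0.1512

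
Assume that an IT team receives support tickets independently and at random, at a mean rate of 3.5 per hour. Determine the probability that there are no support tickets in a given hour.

With mean μ = 3.5 per hour,
P(N = 0) = e^(−μ) μ^0/0! = e^(−3.5) · 3.5^0/1 ≈ 0.0302.

0.0302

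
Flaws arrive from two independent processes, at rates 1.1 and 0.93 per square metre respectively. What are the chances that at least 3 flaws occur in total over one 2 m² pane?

Independent Poisson processes superpose: combined rate λ = 1.1 + 0.93 = 2.03 per square metre.
Over the interval, μ = 2.03 × 2 = 4.06 (a 2 m² pane = 2 square metres).
P(N ≥ 3) = 1 − P(N ≤ 2) ≈ 0.7706.

0.7706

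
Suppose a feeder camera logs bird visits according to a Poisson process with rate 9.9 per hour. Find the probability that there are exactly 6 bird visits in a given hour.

0.0656

With mean μ = 9.9 per hour,
P(N = 6) = e^(−μ) μ^6/6! = e^(−9.9) · 9.9^6/720 ≈ 0.0656.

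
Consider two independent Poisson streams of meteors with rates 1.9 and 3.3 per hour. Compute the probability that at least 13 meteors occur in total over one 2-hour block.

0.2478

Independent Poisson processes superpose: combined rate λ = 1.9 + 3.3 = 5.2 per hour.
Over the interval, μ = 5.2 × 2 = 10.4 (a 2-hour block = 2 hours).
P(N ≥ 13) = 1 − P(N ≤ 12) ≈ 0.2478.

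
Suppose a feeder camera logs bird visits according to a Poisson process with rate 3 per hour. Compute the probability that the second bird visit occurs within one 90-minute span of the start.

0.9389

Over the interval, μ = 3 × 1.5 = 4.5 (a 90-minute span = 1.5 hours).
The second arrival falls in the interval iff at least 2 events occur there: P(S_2 ≤ t) = P(N ≥ 2) = 1 − P(N ≤ 1) ≈ 0.9389.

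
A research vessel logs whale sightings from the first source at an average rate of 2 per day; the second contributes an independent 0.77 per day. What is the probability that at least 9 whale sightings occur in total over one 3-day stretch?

Independent Poisson processes superpose: combined rate λ = 2 + 0.77 = 2.77 per day.
Over the interval, μ = 2.77 × 3 = 8.31 (a 3-day stretch = 3 days).
P(N ≥ 9) = 1 − P(N ≤ 8) ≈ 0.4506.

0.4506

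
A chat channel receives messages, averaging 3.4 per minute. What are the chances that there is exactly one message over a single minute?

0.1135

With mean μ = 3.4 per minute,
P(N = 1) = e^(−μ) μ^1/1! = e^(−3.4) · 3.4^1/1 ≈ 0.1135.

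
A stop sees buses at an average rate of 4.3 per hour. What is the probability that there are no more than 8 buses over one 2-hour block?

0.5094

Over the interval, μ = 4.3 × 2 = 8.6 (a 2-hour block = 2 hours).
P(N ≤ 8) = Σ_{j=0}^{8} e^(−μ) μ^j/j! ≈ 0.5094.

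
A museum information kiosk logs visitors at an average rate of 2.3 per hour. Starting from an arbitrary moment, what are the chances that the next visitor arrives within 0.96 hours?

0.8901

Inter-arrival times are exponential with rate λ = 2.3 per hour.
P(T ≤ 0.96) = 1 − e^(−λt) = 1 − e^(−2.3 × 0.96) = 1 − e^(−2.208) ≈ 0.8901.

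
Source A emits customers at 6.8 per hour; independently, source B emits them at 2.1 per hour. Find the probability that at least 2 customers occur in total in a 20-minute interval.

0.7958

Independent Poisson processes superpose: combined rate λ = 6.8 + 2.1 = 8.9 per hour.
Over the interval, μ = 8.9 × 1/3 ≈ 2.96667 (a 20-minute interval = 1/3 hours).
P(N ≥ 2) = 1 − P(N ≤ 1) ≈ 0.7958.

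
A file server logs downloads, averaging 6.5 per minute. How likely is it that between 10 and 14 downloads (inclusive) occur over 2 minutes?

0.5093

Over the interval, μ = 6.5 × 2 = 13 (2 minutes).
P(10 ≤ N ≤ 14) = Σ_{j=10}^{14} e^(−13) · 13^j/j! ≈ 0.5093.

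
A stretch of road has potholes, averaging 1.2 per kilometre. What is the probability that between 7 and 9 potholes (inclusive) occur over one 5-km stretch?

0.3098

Over the interval, μ = 1.2 × 5 = 6 (a 5-km stretch = 5 kilometres).
P(7 ≤ N ≤ 9) = Σ_{j=7}^{9} e^(−6) · 6^j/j! ≈ 0.3098.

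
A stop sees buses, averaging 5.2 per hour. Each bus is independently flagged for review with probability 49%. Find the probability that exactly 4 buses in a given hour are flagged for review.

Thinning: the buses that are flagged for review themselves form a Poisson process with rate 0.49 × 5.2 = 2.548 per hour.
So μ = 2.548.
P(N = 4) = e^(−2.548) · 2.548^4/4! ≈ 0.1374.

0.1374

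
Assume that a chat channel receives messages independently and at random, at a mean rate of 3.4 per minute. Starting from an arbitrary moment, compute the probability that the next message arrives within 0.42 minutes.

Inter-arrival times are exponential with rate λ = 3.4 per minute.
P(T ≤ 0.42) = 1 − e^(−λt) = 1 − e^(−3.4 × 0.42) = 1 − e^(−1.428) ≈ 0.7602.

0.7602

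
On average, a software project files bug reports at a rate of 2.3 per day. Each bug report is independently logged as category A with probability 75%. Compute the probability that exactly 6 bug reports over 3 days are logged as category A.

0.1509

Thinning: the bug reports that are logged as category A themselves form a Poisson process with rate 0.75 × 2.3 = 1.725 per day.
Over the interval, μ = 1.725 × 3 = 5.175 (3 days).
P(N = 6) = e^(−5.175) · 5.175^6/6! ≈ 0.1509.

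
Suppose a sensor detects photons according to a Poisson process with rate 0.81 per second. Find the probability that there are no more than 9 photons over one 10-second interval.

0.7041

Over the interval, μ = 0.81 × 10 = 8.1 (a 10-second interval = 10 seconds).
P(N ≤ 9) = Σ_{j=0}^{9} e^(−μ) μ^j/j! ≈ 0.7041.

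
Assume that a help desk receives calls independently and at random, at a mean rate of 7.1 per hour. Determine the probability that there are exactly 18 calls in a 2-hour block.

Over the interval, μ = 7.1 × 2 = 14.2 (a 2-hour block = 2 hours).
P(N = 18) = e^(−μ) μ^18/18! = e^(−14.2) · 14.2^18/6402373705728000 ≈ 0.0586.

0.0586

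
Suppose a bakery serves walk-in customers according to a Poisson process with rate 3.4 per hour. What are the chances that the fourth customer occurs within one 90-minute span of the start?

0.7487

Over the interval, μ = 3.4 × 1.5 = 5.1 (a 90-minute span = 1.5 hours).
The fourth arrival falls in the interval iff at least 4 events occur there: P(S_4 ≤ t) = P(N ≥ 4) = 1 − P(N ≤ 3) ≈ 0.7487.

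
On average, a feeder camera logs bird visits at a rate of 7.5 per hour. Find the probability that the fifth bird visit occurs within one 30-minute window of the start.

0.3225

Over the interval, μ = 7.5 × 0.5 = 3.75 (a 30-minute window = 0.5 hours).
The fifth arrival falls in the interval iff at least 5 events occur there: P(S_5 ≤ t) = P(N ≥ 5) = 1 − P(N ≤ 4) ≈ 0.3225.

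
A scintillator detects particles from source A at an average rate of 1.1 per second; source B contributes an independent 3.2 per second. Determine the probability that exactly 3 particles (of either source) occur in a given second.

0.1798

Independent Poisson processes superpose: combined rate λ = 1.1 + 3.2 = 4.3 per second.
So μ = 4.3.
P(N = 3) = e^(−4.3) · 4.3^3/3! ≈ 0.1798.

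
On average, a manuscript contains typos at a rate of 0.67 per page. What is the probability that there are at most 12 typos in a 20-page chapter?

Over the interval, μ = 0.67 × 20 = 13.4 (a 20-page chapter = 20 pages).
P(N ≤ 12) = Σ_{j=0}^{12} e^(−μ) μ^j/j! ≈ 0.4199.

0.4199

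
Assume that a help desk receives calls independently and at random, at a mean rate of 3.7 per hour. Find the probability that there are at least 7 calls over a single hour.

With mean μ = 3.7 per hour,
P(N ≥ 7) = 1 − P(N ≤ 6) = 1 − Σ_{j=0}^{6} e^(−μ) μ^j/j! ≈ 0.0818.

0.0818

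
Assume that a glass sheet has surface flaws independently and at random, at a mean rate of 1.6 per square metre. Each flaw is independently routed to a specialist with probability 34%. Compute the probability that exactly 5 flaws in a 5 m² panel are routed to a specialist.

0.0817

Thinning: the flaws that are routed to a specialist themselves form a Poisson process with rate 0.34 × 1.6 = 0.544 per square metre.
Over the interval, μ = 0.544 × 5 = 2.72 (a 5 m² panel = 5 square metres).
P(N = 5) = e^(−2.72) · 2.72^5/5! ≈ 0.0817.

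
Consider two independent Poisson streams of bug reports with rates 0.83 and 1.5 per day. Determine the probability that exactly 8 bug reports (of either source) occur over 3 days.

0.1302

Independent Poisson processes superpose: combined rate λ = 0.83 + 1.5 = 2.33 per day.
Over the interval, μ = 2.33 × 3 = 6.99 (3 days).
P(N = 8) = e^(−6.99) · 6.99^8/8! ≈ 0.1302.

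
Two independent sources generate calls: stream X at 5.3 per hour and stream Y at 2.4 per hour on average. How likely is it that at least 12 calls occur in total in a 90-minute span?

0.4861

Independent Poisson processes superpose: combined rate λ = 5.3 + 2.4 = 7.7 per hour.
Over the interval, μ = 7.7 × 1.5 = 11.55 (a 90-minute span = 1.5 hours).
P(N ≥ 12) = 1 − P(N ≤ 11) ≈ 0.4861.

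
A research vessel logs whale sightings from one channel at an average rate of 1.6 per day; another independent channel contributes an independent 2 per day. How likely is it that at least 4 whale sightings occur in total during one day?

0.4848

Independent Poisson processes superpose: combined rate λ = 1.6 + 2 = 3.6 per day.
So μ = 3.6.
P(N ≥ 4) = 1 − P(N ≤ 3) ≈ 0.4848.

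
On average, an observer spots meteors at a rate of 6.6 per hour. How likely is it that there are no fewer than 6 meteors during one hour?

With mean μ = 6.6 per hour,
P(N ≥ 6) = 1 − P(N ≤ 5) = 1 − Σ_{j=0}^{5} e^(−μ) μ^j/j! ≈ 0.6453.

0.6453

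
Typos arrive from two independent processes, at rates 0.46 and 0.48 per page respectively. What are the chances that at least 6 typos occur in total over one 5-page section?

Independent Poisson processes superpose: combined rate λ = 0.46 + 0.48 = 0.94 per page.
Over the interval, μ = 0.94 × 5 = 4.7 (a 5-page section = 5 pages).
P(N ≥ 6) = 1 − P(N ≤ 5) ≈ 0.3316.

0.3316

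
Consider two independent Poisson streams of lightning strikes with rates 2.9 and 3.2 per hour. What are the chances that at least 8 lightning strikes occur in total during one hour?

0.2699

Independent Poisson processes superpose: combined rate λ = 2.9 + 3.2 = 6.1 per hour.
So μ = 6.1.
P(N ≥ 8) = 1 − P(N ≤ 7) ≈ 0.2699.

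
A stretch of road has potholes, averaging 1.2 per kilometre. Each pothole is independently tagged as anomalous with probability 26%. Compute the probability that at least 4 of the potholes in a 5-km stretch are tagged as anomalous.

0.0734

Thinning: the potholes that are tagged as anomalous themselves form a Poisson process with rate 0.26 × 1.2 = 0.312 per kilometre.
Over the interval, μ = 0.312 × 5 = 1.56 (a 5-km stretch = 5 kilometres).
P(N ≥ 4) = 1 − P(N ≤ 3) ≈ 0.0734.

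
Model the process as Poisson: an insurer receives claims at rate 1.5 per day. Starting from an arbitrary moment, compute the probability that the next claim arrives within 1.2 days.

0.8347

Inter-arrival times are exponential with rate λ = 1.5 per day.
P(T ≤ 1.2) = 1 − e^(−λt) = 1 − e^(−1.5 × 1.2) = 1 − e^(−1.8) ≈ 0.8347.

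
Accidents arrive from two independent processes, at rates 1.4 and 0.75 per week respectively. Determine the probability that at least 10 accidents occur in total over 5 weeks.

Independent Poisson processes superpose: combined rate λ = 1.4 + 0.75 = 2.15 per week.
Over the interval, μ = 2.15 × 5 = 10.75 (5 weeks).
P(N ≥ 10) = 1 − P(N ≤ 9) ≈ 0.6318.

0.6318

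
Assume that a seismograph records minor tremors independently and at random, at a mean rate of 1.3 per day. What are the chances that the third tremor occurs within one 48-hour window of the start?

0.4816

Over the interval, μ = 1.3 × 2 = 2.6 (a 48-hour window = 2 days).
The third arrival falls in the interval iff at least 3 events occur there: P(S_3 ≤ t) = P(N ≥ 3) = 1 − P(N ≤ 2) ≈ 0.4816.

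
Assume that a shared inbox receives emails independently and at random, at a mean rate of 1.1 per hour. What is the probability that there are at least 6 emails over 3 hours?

Over the interval, μ = 1.1 × 3 = 3.3 (3 hours).
P(N ≥ 6) = 1 − P(N ≤ 5) = 1 − Σ_{j=0}^{5} e^(−μ) μ^j/j! ≈ 0.1171.

0.1171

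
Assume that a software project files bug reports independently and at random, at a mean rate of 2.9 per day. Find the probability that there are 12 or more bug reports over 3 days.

0.1689

Over the interval, μ = 2.9 × 3 = 8.7 (3 days).
P(N ≥ 12) = 1 − P(N ≤ 11) = 1 − Σ_{j=0}^{11} e^(−μ) μ^j/j! ≈ 0.1689.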